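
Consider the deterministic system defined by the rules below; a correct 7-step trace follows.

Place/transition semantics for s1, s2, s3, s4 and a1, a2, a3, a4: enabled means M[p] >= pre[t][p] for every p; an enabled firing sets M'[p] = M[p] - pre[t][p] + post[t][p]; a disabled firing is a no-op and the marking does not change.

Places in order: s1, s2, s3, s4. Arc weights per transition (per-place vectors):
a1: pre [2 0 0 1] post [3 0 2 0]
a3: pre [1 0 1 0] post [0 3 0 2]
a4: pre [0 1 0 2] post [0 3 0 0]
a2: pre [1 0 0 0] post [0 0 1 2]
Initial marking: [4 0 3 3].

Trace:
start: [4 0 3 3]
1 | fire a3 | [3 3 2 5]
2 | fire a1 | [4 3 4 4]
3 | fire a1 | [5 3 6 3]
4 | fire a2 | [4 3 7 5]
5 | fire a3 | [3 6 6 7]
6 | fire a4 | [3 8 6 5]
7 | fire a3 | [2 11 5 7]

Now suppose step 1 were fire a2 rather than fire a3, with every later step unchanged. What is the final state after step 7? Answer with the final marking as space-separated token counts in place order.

(re-executing from step 1 with the substitution; state before step 1: [4 0 3 3])
1 | fire a2 | [3 0 4 5]
2 | fire a1 | [4 0 6 4]
3 | fire a1 | [5 0 8 3]
4 | fire a2 | [4 0 9 5]
5 | fire a3 | [3 3 8 7]
6 | fire a4 | [3 5 8 5]
7 | fire a3 | [2 8 7 7]

2 8 7 7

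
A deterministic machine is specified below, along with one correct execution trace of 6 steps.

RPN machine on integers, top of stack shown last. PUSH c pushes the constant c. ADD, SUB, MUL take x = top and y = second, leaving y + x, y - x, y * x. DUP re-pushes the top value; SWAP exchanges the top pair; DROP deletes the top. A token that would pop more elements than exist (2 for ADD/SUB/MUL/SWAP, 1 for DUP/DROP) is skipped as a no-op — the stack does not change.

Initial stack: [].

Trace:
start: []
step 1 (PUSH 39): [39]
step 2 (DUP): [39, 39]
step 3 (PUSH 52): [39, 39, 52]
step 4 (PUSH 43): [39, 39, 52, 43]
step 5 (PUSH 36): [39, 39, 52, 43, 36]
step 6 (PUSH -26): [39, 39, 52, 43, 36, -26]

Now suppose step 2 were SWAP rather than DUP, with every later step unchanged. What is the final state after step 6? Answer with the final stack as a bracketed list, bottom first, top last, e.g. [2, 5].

(re-executing from step 2 with the substitution; state before step 2: [39])
step 2 (SWAP): [39]
step 3 (PUSH 52): [39, 52]
step 4 (PUSH 43): [39, 52, 43]
step 5 (PUSH 36): [39, 52, 43, 36]
step 6 (PUSH -26): [39, 52, 43, 36, -26]

[39, 52, 43, 36, -26]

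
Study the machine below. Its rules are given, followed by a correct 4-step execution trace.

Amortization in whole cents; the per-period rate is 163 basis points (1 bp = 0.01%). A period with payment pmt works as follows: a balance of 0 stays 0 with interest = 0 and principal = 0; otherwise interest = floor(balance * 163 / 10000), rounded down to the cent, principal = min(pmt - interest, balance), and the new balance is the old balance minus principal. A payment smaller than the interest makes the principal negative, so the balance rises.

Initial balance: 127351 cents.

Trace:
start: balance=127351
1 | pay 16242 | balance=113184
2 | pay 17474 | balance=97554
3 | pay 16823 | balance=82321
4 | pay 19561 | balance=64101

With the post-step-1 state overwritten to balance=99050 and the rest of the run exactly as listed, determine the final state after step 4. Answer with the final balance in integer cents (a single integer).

state after step 1 := balance=99050
2 | pay 17474 | balance=83190
3 | pay 16823 | balance=67722
4 | pay 19561 | balance=49264

49264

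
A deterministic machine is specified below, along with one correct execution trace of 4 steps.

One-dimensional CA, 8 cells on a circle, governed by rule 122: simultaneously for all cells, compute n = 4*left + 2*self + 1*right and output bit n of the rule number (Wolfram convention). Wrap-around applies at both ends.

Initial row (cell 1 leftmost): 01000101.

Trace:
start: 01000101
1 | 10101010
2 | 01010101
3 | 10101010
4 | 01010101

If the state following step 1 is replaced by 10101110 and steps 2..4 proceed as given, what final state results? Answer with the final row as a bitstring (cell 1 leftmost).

11100000

state after step 1 := 10101110
2 | 01011011
3 | 10111111
4 | 11100000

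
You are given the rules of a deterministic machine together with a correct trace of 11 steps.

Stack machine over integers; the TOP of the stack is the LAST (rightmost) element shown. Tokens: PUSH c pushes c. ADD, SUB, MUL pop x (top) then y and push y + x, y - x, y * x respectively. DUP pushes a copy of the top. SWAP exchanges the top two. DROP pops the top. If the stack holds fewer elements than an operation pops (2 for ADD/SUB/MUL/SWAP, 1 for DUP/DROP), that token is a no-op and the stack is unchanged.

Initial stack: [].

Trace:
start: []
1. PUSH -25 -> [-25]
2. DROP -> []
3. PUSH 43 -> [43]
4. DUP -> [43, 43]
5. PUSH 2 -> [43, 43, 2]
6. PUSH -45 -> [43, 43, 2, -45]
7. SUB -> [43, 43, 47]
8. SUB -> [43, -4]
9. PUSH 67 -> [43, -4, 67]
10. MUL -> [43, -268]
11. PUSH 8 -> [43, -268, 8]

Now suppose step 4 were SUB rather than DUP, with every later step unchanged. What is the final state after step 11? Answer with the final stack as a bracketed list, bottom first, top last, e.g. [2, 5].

(re-executing from step 4 with the substitution; state before step 4: [43])
4. SUB -> [43]
5. PUSH 2 -> [43, 2]
6. PUSH -45 -> [43, 2, -45]
7. SUB -> [43, 47]
8. SUB -> [-4]
9. PUSH 67 -> [-4, 67]
10. MUL -> [-268]
11. PUSH 8 -> [-268, 8]

[-268, 8]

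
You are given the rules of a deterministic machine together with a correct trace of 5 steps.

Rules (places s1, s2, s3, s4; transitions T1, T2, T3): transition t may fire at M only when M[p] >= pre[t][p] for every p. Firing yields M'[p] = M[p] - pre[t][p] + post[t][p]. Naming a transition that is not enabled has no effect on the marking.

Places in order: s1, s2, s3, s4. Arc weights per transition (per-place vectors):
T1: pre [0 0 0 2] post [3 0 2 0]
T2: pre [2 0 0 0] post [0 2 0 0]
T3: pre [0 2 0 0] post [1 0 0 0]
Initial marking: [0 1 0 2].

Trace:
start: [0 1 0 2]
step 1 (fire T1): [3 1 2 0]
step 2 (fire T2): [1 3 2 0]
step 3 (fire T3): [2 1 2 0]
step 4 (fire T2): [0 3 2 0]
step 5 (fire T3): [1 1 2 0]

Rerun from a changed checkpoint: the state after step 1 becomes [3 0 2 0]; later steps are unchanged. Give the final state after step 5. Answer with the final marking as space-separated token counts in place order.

state after step 1 := [3 0 2 0]
step 2 (fire T2): [1 2 2 0]
step 3 (fire T3): [2 0 2 0]
step 4 (fire T2): [0 2 2 0]
step 5 (fire T3): [1 0 2 0]

1 0 2 0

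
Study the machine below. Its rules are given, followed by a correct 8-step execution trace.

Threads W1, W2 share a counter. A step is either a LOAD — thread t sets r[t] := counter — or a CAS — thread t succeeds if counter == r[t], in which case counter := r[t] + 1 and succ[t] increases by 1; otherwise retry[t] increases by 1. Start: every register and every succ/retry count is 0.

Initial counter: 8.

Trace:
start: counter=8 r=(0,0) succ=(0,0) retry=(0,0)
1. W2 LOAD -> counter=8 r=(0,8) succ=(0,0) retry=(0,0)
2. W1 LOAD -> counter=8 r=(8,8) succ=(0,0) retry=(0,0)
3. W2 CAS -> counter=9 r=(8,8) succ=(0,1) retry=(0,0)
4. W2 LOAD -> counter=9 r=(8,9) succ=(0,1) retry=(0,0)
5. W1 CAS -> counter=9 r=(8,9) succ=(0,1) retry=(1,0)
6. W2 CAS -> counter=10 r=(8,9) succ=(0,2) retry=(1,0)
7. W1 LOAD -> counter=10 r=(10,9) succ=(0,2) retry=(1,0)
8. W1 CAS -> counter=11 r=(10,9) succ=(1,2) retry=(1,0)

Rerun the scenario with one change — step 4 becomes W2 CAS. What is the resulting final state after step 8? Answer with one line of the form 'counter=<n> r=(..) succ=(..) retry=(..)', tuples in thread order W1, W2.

(re-executing from step 4 with the substitution; state before step 4: counter=9 r=(8,8) succ=(0,1) retry=(0,0))
4. W2 CAS -> counter=9 r=(8,8) succ=(0,1) retry=(0,1)
5. W1 CAS -> counter=9 r=(8,8) succ=(0,1) retry=(1,1)
6. W2 CAS -> counter=9 r=(8,8) succ=(0,1) retry=(1,2)
7. W1 LOAD -> counter=9 r=(9,8) succ=(0,1) retry=(1,2)
8. W1 CAS -> counter=10 r=(9,8) succ=(1,1) retry=(1,2)

counter=10 r=(9,8) succ=(1,1) retry=(1,2)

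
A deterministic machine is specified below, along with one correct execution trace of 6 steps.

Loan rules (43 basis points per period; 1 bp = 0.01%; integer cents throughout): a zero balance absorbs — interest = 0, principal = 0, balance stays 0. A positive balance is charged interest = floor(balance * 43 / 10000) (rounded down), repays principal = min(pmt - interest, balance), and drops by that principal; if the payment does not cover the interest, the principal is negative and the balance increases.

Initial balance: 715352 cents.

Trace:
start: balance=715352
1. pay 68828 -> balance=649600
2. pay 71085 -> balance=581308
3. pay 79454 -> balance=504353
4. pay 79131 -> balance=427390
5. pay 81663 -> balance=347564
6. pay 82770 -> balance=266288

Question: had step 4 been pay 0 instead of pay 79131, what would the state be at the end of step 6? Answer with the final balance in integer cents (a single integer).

346102

(re-executing from step 4 with the substitution; state before step 4: balance=504353)
4. pay 0 -> balance=506521
5. pay 81663 -> balance=427036
6. pay 82770 -> balance=346102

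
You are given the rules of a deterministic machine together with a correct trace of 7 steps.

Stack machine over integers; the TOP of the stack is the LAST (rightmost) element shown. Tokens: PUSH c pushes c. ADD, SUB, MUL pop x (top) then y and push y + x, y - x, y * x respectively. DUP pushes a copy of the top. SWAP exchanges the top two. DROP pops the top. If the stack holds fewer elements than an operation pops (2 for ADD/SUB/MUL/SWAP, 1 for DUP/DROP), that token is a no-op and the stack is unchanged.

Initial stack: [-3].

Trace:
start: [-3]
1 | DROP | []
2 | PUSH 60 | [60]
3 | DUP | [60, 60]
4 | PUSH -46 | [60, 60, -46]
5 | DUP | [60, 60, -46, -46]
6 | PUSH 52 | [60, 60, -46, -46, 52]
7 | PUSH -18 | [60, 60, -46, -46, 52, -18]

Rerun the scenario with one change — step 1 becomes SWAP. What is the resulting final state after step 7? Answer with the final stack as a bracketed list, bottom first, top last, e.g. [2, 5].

[-3, 60, 60, -46, -46, 52, -18]

(re-executing from step 1 with the substitution; state before step 1: [-3])
1 | SWAP | [-3]
2 | PUSH 60 | [-3, 60]
3 | DUP | [-3, 60, 60]
4 | PUSH -46 | [-3, 60, 60, -46]
5 | DUP | [-3, 60, 60, -46, -46]
6 | PUSH 52 | [-3, 60, 60, -46, -46, 52]
7 | PUSH -18 | [-3, 60, 60, -46, -46, 52, -18]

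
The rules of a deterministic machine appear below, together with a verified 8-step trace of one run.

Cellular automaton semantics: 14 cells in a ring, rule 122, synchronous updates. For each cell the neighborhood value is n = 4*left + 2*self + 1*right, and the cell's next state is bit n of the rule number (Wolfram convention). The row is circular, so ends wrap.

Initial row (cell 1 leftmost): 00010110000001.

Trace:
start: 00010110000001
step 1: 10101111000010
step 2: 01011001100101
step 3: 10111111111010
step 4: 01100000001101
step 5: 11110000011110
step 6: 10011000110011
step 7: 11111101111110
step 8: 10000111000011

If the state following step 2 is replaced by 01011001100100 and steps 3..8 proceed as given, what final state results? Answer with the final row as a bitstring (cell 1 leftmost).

10000111000011

state after step 2 := 01011001100100
step 3: 10111111111010
step 4: 01100000001101
step 5: 11110000011110
step 6: 10011000110011
step 7: 11111101111110
step 8: 10000111000011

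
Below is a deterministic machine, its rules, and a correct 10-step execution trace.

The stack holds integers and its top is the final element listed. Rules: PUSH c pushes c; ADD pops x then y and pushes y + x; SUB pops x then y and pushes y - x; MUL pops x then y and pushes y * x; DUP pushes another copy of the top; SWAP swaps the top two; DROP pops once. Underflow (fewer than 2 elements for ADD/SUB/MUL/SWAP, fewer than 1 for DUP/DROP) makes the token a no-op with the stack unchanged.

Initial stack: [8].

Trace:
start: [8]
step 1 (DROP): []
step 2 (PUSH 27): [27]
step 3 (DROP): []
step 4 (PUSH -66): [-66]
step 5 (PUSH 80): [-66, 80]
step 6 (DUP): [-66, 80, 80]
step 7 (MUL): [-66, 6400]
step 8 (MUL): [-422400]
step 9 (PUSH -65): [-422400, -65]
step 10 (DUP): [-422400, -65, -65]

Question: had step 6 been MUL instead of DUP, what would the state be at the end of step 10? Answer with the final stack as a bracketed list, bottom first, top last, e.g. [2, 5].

[-5280, -65, -65]

(re-executing from step 6 with the substitution; state before step 6: [-66, 80])
step 6 (MUL): [-5280]
step 7 (MUL): [-5280]
step 8 (MUL): [-5280]
step 9 (PUSH -65): [-5280, -65]
step 10 (DUP): [-5280, -65, -65]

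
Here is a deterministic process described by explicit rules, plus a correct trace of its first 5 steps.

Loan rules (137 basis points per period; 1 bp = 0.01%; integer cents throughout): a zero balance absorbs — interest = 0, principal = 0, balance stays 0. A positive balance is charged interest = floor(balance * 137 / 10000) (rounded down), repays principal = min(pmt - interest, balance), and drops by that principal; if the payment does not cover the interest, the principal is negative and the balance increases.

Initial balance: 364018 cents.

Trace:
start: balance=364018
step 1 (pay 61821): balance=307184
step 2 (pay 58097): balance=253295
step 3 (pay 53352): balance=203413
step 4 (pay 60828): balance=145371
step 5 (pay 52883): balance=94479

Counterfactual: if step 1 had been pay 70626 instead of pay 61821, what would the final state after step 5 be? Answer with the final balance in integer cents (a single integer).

85180

(re-executing from step 1 with the substitution; state before step 1: balance=364018)
step 1 (pay 70626): balance=298379
step 2 (pay 58097): balance=244369
step 3 (pay 53352): balance=194364
step 4 (pay 60828): balance=136198
step 5 (pay 52883): balance=85180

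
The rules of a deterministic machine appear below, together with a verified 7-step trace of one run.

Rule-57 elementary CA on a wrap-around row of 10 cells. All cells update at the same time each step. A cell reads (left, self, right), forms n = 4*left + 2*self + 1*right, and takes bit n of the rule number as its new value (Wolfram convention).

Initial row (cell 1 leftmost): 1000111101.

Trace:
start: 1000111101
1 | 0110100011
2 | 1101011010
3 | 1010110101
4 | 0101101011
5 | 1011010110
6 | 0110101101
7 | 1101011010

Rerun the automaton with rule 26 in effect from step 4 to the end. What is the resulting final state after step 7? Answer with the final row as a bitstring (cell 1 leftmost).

1101011010

(re-executing steps 4..7 under rule 26; state before step 4: 1010110101)
4 | 0000100001
5 | 1001010010
6 | 0110001100
7 | 1101011010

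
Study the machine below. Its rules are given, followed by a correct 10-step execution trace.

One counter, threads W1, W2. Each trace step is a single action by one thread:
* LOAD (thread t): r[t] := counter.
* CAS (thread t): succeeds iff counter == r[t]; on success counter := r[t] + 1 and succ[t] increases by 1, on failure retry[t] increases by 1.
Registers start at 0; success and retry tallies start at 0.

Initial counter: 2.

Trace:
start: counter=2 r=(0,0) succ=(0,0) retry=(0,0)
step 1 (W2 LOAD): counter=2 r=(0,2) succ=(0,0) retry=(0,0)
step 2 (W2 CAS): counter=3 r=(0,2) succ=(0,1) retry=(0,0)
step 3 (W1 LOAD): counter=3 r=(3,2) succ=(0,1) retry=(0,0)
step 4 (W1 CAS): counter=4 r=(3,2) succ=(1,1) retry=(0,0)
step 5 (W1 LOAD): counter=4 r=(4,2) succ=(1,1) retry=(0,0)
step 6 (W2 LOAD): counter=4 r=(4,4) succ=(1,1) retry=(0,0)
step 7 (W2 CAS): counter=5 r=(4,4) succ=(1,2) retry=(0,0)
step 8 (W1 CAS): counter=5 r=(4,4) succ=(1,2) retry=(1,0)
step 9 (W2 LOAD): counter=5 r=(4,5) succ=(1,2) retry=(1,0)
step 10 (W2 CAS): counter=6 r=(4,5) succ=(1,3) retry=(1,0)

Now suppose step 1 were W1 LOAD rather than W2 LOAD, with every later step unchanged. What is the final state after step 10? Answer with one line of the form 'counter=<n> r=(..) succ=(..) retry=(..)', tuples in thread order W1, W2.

(re-executing from step 1 with the substitution; state before step 1: counter=2 r=(0,0) succ=(0,0) retry=(0,0))
step 1 (W1 LOAD): counter=2 r=(2,0) succ=(0,0) retry=(0,0)
step 2 (W2 CAS): counter=2 r=(2,0) succ=(0,0) retry=(0,1)
step 3 (W1 LOAD): counter=2 r=(2,0) succ=(0,0) retry=(0,1)
step 4 (W1 CAS): counter=3 r=(2,0) succ=(1,0) retry=(0,1)
step 5 (W1 LOAD): counter=3 r=(3,0) succ=(1,0) retry=(0,1)
step 6 (W2 LOAD): counter=3 r=(3,3) succ=(1,0) retry=(0,1)
step 7 (W2 CAS): counter=4 r=(3,3) succ=(1,1) retry=(0,1)
step 8 (W1 CAS): counter=4 r=(3,3) succ=(1,1) retry=(1,1)
step 9 (W2 LOAD): counter=4 r=(3,4) succ=(1,1) retry=(1,1)
step 10 (W2 CAS): counter=5 r=(3,4) succ=(1,2) retry=(1,1)

counter=5 r=(3,4) succ=(1,2) retry=(1,1)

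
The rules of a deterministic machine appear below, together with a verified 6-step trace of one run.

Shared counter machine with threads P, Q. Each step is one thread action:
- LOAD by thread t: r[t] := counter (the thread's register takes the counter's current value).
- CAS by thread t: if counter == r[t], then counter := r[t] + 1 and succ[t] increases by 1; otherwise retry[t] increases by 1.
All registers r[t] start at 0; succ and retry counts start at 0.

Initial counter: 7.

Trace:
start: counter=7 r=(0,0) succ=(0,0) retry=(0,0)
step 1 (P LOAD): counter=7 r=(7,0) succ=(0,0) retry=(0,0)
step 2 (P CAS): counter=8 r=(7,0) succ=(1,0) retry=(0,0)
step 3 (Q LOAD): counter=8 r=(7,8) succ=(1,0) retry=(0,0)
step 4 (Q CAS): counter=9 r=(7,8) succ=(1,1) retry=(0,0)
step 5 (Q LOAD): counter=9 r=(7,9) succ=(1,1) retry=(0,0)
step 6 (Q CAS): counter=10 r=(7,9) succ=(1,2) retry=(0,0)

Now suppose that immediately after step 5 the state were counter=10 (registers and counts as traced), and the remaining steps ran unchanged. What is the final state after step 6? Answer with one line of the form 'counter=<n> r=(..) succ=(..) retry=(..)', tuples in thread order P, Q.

counter=10 r=(7,9) succ=(1,1) retry=(0,1)

state after step 5 := counter=10 r=(7,9) succ=(1,1) retry=(0,0)
step 6 (Q CAS): counter=10 r=(7,9) succ=(1,1) retry=(0,1)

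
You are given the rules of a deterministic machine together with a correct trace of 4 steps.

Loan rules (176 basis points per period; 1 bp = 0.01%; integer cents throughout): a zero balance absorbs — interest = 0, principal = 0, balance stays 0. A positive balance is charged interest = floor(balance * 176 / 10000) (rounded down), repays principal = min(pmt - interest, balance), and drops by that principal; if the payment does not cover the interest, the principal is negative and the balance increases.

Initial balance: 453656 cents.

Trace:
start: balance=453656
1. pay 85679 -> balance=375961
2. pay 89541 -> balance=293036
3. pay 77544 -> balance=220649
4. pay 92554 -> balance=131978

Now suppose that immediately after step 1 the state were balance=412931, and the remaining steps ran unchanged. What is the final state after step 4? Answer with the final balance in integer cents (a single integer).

170935

state after step 1 := balance=412931
2. pay 89541 -> balance=330657
3. pay 77544 -> balance=258932
4. pay 92554 -> balance=170935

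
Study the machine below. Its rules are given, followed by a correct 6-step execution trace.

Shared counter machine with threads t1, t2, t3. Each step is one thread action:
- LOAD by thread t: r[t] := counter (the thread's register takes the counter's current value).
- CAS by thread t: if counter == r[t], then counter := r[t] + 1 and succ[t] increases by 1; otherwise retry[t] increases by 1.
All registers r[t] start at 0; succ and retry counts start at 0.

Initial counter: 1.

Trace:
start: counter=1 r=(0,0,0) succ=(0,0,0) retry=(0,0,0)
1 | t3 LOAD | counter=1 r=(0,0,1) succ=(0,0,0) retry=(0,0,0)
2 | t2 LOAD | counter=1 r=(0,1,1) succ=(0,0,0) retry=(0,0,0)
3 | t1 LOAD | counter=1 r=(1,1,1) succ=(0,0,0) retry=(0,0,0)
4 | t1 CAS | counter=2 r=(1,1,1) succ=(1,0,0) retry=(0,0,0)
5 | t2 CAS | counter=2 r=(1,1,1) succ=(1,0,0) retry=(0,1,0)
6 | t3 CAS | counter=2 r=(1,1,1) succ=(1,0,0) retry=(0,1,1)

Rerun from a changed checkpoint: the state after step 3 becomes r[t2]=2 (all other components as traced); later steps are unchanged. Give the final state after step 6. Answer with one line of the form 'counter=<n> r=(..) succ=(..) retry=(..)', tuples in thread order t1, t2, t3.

counter=3 r=(1,2,1) succ=(1,1,0) retry=(0,0,1)

state after step 3 := counter=1 r=(1,2,1) succ=(0,0,0) retry=(0,0,0)
4 | t1 CAS | counter=2 r=(1,2,1) succ=(1,0,0) retry=(0,0,0)
5 | t2 CAS | counter=3 r=(1,2,1) succ=(1,1,0) retry=(0,0,0)
6 | t3 CAS | counter=3 r=(1,2,1) succ=(1,1,0) retry=(0,0,1)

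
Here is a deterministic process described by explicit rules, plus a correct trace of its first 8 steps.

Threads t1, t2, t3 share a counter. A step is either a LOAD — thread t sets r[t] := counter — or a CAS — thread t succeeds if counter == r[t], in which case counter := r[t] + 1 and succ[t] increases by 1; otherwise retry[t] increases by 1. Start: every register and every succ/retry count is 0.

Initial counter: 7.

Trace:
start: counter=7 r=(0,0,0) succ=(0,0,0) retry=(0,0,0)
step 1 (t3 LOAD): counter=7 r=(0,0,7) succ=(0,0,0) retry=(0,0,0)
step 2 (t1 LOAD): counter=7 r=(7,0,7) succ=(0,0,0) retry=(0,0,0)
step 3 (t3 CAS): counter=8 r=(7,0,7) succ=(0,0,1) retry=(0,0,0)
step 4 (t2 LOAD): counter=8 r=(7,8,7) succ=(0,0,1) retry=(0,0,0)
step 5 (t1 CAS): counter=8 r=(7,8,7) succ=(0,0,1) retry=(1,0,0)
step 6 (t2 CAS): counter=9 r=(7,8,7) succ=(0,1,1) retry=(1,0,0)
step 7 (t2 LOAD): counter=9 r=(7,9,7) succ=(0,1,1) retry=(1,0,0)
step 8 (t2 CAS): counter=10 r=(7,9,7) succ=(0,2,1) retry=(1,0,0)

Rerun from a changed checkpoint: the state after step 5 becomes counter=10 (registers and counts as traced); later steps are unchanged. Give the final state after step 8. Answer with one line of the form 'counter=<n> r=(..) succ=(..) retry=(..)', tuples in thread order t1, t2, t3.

counter=11 r=(7,10,7) succ=(0,1,1) retry=(1,1,0)

state after step 5 := counter=10 r=(7,8,7) succ=(0,0,1) retry=(1,0,0)
step 6 (t2 CAS): counter=10 r=(7,8,7) succ=(0,0,1) retry=(1,1,0)
step 7 (t2 LOAD): counter=10 r=(7,10,7) succ=(0,0,1) retry=(1,1,0)
step 8 (t2 CAS): counter=11 r=(7,10,7) succ=(0,1,1) retry=(1,1,0)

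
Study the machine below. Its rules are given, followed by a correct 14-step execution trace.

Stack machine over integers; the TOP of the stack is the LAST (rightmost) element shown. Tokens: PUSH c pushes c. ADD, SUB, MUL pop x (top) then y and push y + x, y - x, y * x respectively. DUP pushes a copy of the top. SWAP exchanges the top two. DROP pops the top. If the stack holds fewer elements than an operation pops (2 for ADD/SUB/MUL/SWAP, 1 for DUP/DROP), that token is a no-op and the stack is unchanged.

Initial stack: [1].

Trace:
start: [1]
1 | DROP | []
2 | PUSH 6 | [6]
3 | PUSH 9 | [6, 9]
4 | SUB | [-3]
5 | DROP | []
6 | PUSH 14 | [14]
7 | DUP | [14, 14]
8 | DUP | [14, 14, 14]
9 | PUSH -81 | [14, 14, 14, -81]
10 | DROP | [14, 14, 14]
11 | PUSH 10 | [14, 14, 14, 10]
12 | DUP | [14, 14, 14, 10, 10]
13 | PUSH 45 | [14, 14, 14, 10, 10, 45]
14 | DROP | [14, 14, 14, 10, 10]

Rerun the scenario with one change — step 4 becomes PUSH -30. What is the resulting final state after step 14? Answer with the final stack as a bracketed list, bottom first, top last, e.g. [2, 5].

(re-executing from step 4 with the substitution; state before step 4: [6, 9])
4 | PUSH -30 | [6, 9, -30]
5 | DROP | [6, 9]
6 | PUSH 14 | [6, 9, 14]
7 | DUP | [6, 9, 14, 14]
8 | DUP | [6, 9, 14, 14, 14]
9 | PUSH -81 | [6, 9, 14, 14, 14, -81]
10 | DROP | [6, 9, 14, 14, 14]
11 | PUSH 10 | [6, 9, 14, 14, 14, 10]
12 | DUP | [6, 9, 14, 14, 14, 10, 10]
13 | PUSH 45 | [6, 9, 14, 14, 14, 10, 10, 45]
14 | DROP | [6, 9, 14, 14, 14, 10, 10]

[6, 9, 14, 14, 14, 10, 10]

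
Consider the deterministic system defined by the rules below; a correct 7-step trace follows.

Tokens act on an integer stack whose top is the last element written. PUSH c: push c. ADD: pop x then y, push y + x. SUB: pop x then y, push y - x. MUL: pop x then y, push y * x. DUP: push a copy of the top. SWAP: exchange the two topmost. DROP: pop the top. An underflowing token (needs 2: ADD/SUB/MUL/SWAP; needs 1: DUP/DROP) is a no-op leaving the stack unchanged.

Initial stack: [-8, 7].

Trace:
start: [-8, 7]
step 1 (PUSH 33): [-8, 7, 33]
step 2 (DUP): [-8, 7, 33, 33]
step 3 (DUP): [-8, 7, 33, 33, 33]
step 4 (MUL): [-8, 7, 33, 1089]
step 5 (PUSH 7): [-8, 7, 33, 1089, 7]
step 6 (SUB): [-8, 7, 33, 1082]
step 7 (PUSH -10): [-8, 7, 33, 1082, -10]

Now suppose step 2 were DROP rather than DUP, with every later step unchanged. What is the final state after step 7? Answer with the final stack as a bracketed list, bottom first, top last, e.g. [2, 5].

(re-executing from step 2 with the substitution; state before step 2: [-8, 7, 33])
step 2 (DROP): [-8, 7]
step 3 (DUP): [-8, 7, 7]
step 4 (MUL): [-8, 49]
step 5 (PUSH 7): [-8, 49, 7]
step 6 (SUB): [-8, 42]
step 7 (PUSH -10): [-8, 42, -10]

[-8, 42, -10]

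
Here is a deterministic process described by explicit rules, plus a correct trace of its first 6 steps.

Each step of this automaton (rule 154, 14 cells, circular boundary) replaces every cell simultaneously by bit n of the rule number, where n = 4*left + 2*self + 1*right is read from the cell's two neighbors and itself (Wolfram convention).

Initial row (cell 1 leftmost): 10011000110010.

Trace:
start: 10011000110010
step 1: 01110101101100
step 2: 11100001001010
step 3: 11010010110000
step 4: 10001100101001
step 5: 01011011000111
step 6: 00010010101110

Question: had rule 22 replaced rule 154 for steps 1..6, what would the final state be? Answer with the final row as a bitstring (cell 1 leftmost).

(re-executing steps 1..6 under rule 22; state before step 1: 10011000110010)
step 1: 11100101001110
step 2: 00011101110000
step 3: 00100000001000
step 4: 01110000011100
step 5: 10001000100010
step 6: 11011101110110

11011101110110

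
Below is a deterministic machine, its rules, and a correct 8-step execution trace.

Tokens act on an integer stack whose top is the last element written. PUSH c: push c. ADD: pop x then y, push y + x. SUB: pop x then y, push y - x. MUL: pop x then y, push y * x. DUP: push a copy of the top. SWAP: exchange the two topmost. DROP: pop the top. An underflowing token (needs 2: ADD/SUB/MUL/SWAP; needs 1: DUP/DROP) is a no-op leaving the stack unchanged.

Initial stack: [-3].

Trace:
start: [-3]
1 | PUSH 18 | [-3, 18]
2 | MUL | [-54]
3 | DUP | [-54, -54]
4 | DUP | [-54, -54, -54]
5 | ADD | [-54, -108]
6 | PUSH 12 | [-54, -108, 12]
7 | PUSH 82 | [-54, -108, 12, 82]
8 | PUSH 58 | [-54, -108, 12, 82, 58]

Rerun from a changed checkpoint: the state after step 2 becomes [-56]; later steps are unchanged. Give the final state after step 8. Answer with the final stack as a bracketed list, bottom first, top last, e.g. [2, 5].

state after step 2 := [-56]
3 | DUP | [-56, -56]
4 | DUP | [-56, -56, -56]
5 | ADD | [-56, -112]
6 | PUSH 12 | [-56, -112, 12]
7 | PUSH 82 | [-56, -112, 12, 82]
8 | PUSH 58 | [-56, -112, 12, 82, 58]

[-56, -112, 12, 82, 58]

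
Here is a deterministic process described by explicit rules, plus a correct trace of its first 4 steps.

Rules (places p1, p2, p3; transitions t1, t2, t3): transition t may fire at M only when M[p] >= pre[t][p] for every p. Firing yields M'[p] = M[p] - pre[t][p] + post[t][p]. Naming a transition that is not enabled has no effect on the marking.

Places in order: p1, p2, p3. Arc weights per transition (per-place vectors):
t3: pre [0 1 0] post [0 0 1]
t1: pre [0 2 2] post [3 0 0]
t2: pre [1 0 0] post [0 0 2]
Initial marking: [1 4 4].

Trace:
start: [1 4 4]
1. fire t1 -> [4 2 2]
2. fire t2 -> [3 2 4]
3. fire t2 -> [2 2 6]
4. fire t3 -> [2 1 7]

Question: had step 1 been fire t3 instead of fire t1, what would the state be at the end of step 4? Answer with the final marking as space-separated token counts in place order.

0 2 8

(re-executing from step 1 with the substitution; state before step 1: [1 4 4])
1. fire t3 -> [1 3 5]
2. fire t2 -> [0 3 7]
3. fire t2 -> [0 3 7]
4. fire t3 -> [0 2 8]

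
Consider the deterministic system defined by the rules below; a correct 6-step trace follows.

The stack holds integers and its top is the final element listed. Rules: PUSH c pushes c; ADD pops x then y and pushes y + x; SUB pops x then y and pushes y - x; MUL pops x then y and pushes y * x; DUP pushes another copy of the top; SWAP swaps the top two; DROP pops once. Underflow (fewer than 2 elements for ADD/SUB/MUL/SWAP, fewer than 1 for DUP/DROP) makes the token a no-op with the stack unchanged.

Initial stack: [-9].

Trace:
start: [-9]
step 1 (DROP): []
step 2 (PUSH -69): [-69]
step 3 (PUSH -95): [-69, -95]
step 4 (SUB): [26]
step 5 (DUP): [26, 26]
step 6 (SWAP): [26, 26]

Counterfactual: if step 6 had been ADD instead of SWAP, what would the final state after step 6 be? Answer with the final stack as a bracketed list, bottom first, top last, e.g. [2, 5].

(re-executing from step 6 with the substitution; state before step 6: [26, 26])
step 6 (ADD): [52]

[52]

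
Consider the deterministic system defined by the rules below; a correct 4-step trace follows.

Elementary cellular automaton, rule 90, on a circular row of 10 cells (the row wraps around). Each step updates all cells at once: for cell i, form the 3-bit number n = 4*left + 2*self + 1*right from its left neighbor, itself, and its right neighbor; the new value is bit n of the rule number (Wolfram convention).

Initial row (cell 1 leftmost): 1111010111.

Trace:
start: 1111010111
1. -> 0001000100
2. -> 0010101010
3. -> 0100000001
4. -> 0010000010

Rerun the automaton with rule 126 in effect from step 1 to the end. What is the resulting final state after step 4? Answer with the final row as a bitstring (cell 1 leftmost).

1100111001

(re-executing steps 1..4 under rule 126; state before step 1: 1111010111)
1. -> 0001111100
2. -> 0011000110
3. -> 0111101111
4. -> 1100111001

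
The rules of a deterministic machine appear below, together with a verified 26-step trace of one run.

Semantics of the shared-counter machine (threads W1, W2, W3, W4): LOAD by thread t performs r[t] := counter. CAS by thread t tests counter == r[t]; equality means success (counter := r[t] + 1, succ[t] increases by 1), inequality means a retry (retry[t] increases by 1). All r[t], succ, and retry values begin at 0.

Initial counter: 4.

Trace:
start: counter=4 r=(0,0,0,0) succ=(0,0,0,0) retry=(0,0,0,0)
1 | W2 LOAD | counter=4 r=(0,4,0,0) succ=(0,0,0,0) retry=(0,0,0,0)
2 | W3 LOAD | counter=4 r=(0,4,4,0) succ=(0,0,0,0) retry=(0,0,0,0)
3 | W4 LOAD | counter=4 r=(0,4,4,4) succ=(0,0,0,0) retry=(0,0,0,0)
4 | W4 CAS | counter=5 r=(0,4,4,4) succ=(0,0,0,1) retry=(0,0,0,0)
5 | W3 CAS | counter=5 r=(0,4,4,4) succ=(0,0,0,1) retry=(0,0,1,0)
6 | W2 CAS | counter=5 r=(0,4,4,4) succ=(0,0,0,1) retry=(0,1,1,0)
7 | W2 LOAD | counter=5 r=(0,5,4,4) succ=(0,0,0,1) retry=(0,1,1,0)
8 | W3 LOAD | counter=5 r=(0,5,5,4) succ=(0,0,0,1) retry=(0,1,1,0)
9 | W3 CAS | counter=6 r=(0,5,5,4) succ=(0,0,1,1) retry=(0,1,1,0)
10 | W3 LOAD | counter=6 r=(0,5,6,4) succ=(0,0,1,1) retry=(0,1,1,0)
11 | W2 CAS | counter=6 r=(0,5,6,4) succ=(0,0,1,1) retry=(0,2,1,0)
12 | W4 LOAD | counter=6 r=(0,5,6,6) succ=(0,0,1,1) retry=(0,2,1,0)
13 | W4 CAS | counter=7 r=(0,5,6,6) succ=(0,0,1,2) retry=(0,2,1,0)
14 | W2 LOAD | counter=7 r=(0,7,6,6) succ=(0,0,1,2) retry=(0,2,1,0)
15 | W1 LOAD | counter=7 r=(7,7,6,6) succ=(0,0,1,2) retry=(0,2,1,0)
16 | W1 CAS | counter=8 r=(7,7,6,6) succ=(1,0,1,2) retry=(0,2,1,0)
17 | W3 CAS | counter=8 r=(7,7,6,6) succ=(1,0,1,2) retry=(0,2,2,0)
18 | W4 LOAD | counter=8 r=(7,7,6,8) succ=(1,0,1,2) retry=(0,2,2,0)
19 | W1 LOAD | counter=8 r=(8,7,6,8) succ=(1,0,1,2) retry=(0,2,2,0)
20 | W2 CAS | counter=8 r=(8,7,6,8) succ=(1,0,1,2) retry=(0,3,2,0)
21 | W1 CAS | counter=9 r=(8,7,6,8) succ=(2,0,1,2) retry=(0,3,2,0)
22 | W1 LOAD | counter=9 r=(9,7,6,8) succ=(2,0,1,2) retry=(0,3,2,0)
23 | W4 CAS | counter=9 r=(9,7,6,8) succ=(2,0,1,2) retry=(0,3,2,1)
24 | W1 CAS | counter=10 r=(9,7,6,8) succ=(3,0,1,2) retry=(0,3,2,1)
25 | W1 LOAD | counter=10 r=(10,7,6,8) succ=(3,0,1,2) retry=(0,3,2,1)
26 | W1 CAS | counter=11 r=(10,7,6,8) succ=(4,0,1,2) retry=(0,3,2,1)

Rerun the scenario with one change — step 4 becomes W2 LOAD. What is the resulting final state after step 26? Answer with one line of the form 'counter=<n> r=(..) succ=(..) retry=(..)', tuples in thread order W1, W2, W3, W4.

(re-executing from step 4 with the substitution; state before step 4: counter=4 r=(0,4,4,4) succ=(0,0,0,0) retry=(0,0,0,0))
4 | W2 LOAD | counter=4 r=(0,4,4,4) succ=(0,0,0,0) retry=(0,0,0,0)
5 | W3 CAS | counter=5 r=(0,4,4,4) succ=(0,0,1,0) retry=(0,0,0,0)
6 | W2 CAS | counter=5 r=(0,4,4,4) succ=(0,0,1,0) retry=(0,1,0,0)
7 | W2 LOAD | counter=5 r=(0,5,4,4) succ=(0,0,1,0) retry=(0,1,0,0)
8 | W3 LOAD | counter=5 r=(0,5,5,4) succ=(0,0,1,0) retry=(0,1,0,0)
9 | W3 CAS | counter=6 r=(0,5,5,4) succ=(0,0,2,0) retry=(0,1,0,0)
10 | W3 LOAD | counter=6 r=(0,5,6,4) succ=(0,0,2,0) retry=(0,1,0,0)
11 | W2 CAS | counter=6 r=(0,5,6,4) succ=(0,0,2,0) retry=(0,2,0,0)
12 | W4 LOAD | counter=6 r=(0,5,6,6) succ=(0,0,2,0) retry=(0,2,0,0)
13 | W4 CAS | counter=7 r=(0,5,6,6) succ=(0,0,2,1) retry=(0,2,0,0)
14 | W2 LOAD | counter=7 r=(0,7,6,6) succ=(0,0,2,1) retry=(0,2,0,0)
15 | W1 LOAD | counter=7 r=(7,7,6,6) succ=(0,0,2,1) retry=(0,2,0,0)
16 | W1 CAS | counter=8 r=(7,7,6,6) succ=(1,0,2,1) retry=(0,2,0,0)
17 | W3 CAS | counter=8 r=(7,7,6,6) succ=(1,0,2,1) retry=(0,2,1,0)
18 | W4 LOAD | counter=8 r=(7,7,6,8) succ=(1,0,2,1) retry=(0,2,1,0)
19 | W1 LOAD | counter=8 r=(8,7,6,8) succ=(1,0,2,1) retry=(0,2,1,0)
20 | W2 CAS | counter=8 r=(8,7,6,8) succ=(1,0,2,1) retry=(0,3,1,0)
21 | W1 CAS | counter=9 r=(8,7,6,8) succ=(2,0,2,1) retry=(0,3,1,0)
22 | W1 LOAD | counter=9 r=(9,7,6,8) succ=(2,0,2,1) retry=(0,3,1,0)
23 | W4 CAS | counter=9 r=(9,7,6,8) succ=(2,0,2,1) retry=(0,3,1,1)
24 | W1 CAS | counter=10 r=(9,7,6,8) succ=(3,0,2,1) retry=(0,3,1,1)
25 | W1 LOAD | counter=10 r=(10,7,6,8) succ=(3,0,2,1) retry=(0,3,1,1)
26 | W1 CAS | counter=11 r=(10,7,6,8) succ=(4,0,2,1) retry=(0,3,1,1)

counter=11 r=(10,7,6,8) succ=(4,0,2,1) retry=(0,3,1,1)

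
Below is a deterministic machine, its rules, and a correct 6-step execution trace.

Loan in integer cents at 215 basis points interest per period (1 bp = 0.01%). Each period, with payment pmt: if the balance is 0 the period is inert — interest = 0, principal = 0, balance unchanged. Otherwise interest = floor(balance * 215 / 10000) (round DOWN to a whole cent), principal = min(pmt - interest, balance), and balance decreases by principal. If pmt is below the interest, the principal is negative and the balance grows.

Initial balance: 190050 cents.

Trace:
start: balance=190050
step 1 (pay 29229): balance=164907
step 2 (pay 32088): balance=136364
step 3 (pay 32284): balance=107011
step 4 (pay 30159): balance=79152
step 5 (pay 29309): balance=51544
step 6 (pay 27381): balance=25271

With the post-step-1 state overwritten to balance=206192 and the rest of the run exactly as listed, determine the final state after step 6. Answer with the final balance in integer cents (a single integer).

state after step 1 := balance=206192
step 2 (pay 32088): balance=178537
step 3 (pay 32284): balance=150091
step 4 (pay 30159): balance=123158
step 5 (pay 29309): balance=96496
step 6 (pay 27381): balance=71189

71189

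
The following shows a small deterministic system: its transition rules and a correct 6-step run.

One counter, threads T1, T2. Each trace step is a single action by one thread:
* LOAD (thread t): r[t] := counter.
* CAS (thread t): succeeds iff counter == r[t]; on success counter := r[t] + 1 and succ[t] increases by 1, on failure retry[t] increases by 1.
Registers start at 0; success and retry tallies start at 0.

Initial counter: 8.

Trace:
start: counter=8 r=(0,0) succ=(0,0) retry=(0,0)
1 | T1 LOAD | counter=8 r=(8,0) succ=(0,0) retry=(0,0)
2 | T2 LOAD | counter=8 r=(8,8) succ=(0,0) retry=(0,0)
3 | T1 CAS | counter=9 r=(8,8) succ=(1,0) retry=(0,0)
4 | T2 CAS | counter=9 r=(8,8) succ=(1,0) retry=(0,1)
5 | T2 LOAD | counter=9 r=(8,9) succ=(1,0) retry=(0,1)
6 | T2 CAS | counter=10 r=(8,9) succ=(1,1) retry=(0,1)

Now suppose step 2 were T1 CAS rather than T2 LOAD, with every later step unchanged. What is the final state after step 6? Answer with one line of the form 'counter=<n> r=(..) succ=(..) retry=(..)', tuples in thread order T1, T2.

counter=10 r=(8,9) succ=(1,1) retry=(1,1)

(re-executing from step 2 with the substitution; state before step 2: counter=8 r=(8,0) succ=(0,0) retry=(0,0))
2 | T1 CAS | counter=9 r=(8,0) succ=(1,0) retry=(0,0)
3 | T1 CAS | counter=9 r=(8,0) succ=(1,0) retry=(1,0)
4 | T2 CAS | counter=9 r=(8,0) succ=(1,0) retry=(1,1)
5 | T2 LOAD | counter=9 r=(8,9) succ=(1,0) retry=(1,1)
6 | T2 CAS | counter=10 r=(8,9) succ=(1,1) retry=(1,1)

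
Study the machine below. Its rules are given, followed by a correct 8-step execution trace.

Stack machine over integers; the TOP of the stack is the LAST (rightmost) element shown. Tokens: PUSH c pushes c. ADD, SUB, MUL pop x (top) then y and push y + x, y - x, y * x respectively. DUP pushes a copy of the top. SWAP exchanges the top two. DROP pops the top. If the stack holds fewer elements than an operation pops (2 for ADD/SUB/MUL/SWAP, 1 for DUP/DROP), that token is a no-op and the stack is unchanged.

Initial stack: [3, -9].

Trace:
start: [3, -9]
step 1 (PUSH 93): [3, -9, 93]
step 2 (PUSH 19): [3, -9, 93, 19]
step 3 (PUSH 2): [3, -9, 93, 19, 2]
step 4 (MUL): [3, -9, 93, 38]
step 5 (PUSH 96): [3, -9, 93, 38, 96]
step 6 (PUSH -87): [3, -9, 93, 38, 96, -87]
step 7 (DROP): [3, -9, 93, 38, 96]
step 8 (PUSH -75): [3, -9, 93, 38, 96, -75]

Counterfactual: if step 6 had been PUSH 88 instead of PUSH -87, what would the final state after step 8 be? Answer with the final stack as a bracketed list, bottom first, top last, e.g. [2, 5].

[3, -9, 93, 38, 96, -75]

(re-executing from step 6 with the substitution; state before step 6: [3, -9, 93, 38, 96])
step 6 (PUSH 88): [3, -9, 93, 38, 96, 88]
step 7 (DROP): [3, -9, 93, 38, 96]
step 8 (PUSH -75): [3, -9, 93, 38, 96, -75]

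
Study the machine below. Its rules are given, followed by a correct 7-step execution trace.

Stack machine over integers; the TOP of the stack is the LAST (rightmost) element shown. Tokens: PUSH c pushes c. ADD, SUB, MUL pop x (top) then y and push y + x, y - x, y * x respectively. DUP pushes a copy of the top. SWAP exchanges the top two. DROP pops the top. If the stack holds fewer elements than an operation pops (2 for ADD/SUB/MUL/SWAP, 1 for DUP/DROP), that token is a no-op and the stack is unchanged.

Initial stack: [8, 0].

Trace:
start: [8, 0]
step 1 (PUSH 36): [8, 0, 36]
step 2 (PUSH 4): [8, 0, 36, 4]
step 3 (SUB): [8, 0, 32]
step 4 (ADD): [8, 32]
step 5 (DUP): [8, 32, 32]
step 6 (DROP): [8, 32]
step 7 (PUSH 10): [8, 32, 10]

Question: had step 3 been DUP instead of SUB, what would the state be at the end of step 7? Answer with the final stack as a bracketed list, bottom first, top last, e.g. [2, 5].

(re-executing from step 3 with the substitution; state before step 3: [8, 0, 36, 4])
step 3 (DUP): [8, 0, 36, 4, 4]
step 4 (ADD): [8, 0, 36, 8]
step 5 (DUP): [8, 0, 36, 8, 8]
step 6 (DROP): [8, 0, 36, 8]
step 7 (PUSH 10): [8, 0, 36, 8, 10]

[8, 0, 36, 8, 10]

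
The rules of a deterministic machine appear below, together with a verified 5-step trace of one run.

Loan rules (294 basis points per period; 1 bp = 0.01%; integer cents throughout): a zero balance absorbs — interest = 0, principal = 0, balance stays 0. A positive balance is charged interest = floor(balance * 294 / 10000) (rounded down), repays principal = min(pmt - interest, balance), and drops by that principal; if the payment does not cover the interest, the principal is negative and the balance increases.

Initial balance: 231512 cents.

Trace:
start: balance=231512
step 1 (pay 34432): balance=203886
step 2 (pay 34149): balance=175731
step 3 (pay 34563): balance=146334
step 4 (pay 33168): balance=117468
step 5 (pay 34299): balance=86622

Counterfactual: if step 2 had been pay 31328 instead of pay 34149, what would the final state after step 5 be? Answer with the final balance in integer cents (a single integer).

(re-executing from step 2 with the substitution; state before step 2: balance=203886)
step 2 (pay 31328): balance=178552
step 3 (pay 34563): balance=149238
step 4 (pay 33168): balance=120457
step 5 (pay 34299): balance=89699

89699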